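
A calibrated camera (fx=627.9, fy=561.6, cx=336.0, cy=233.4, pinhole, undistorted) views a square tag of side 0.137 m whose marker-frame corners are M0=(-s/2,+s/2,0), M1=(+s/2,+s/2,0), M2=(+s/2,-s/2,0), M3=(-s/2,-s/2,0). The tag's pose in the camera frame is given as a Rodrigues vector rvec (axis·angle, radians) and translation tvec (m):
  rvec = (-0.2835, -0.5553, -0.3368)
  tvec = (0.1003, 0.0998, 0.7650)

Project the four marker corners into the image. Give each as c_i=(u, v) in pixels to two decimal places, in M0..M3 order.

Intrinsics K: fx=627.9, fy=561.6, cx=336.0, cy=233.4
Marker side s = 0.137 m; corners in marker frame (Z=0):
  M0 = (-0.0685, +0.0685, 0)
  M1 = (+0.0685, +0.0685, 0)
  M2 = (+0.0685, -0.0685, 0)
  M3 = (-0.0685, -0.0685, 0)
rvec = (-0.2835, -0.5553, -0.3368), |rvec| = θ = 0.70864 rad = 40.602°
Rodrigues: sinθ=0.65080, 1−cosθ=0.24075; R = I + sinθ·[k]× + (1−cosθ)·[k]×²:
    [+0.79778 +0.38479 -0.46420]
    [-0.23384 +0.90708 +0.35003]
    [+0.55575 -0.17070 +0.81363]
t = (0.1003, 0.0998, 0.7650) m
M0: Pc = R·M0+t = (+0.07201, +0.17795, +0.71524); u = 627.9·(+0.07201)/0.71524 + 336.0 = 399.2166, v = 561.6·(+0.17795)/0.71524 + 233.4 = 373.1276
M1: Pc = R·M1+t = (+0.18131, +0.14592, +0.79138); u = 627.9·(+0.18131)/0.79138 + 336.0 = 479.8532, v = 561.6·(+0.14592)/0.79138 + 233.4 = 336.9503
M2: Pc = R·M2+t = (+0.12859, +0.02165, +0.81476); u = 627.9·(+0.12859)/0.81476 + 336.0 = 435.0987, v = 561.6·(+0.02165)/0.81476 + 233.4 = 248.3208
M3: Pc = R·M3+t = (+0.01929, +0.05368, +0.73862); u = 627.9·(+0.01929)/0.73862 + 336.0 = 352.4018, v = 561.6·(+0.05368)/0.73862 + 233.4 = 274.2166

c0=(399.22, 373.13) c1=(479.85, 336.95) c2=(435.10, 248.32) c3=(352.40, 274.22)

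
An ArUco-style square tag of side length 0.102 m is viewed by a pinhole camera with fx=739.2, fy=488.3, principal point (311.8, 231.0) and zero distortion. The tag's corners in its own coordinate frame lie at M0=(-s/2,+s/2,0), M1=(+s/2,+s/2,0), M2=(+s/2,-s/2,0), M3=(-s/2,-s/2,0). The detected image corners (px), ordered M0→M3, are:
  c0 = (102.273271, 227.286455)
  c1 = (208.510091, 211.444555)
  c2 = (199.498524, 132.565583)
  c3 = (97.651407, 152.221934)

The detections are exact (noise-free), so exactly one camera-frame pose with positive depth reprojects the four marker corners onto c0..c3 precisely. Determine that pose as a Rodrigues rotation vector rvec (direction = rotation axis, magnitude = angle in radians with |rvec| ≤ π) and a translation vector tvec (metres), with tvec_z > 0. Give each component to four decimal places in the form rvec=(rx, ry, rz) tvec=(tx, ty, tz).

rvec=(-0.2095, 0.3783, -0.1485) tvec=(-0.1335, -0.0633, 0.6113)

Intrinsics K: fx=739.2, fy=488.3, cx=311.8, cy=231.0
Marker side s = 0.102 m; corners in marker frame (Z=0):
  M0 = (-0.0510, +0.0510, 0)
  M1 = (+0.0510, +0.0510, 0)
  M2 = (+0.0510, -0.0510, 0)
  M3 = (-0.0510, -0.0510, 0)
Detected image corners:
  c0 = (102.273271, 227.286455) px
  c1 = (208.510091, 211.444555) px
  c2 = (199.498524, 132.565583) px
  c3 = (97.651407, 152.221934) px
Planar DLT: solve 8×8 A·h = b for H (H[2,2]=1):
  H  [+932.58381 +9.03687 +150.39885]
  H  [-277.93790 +686.04490 +180.40053]
  H  [-0.57258 -0.37613 +1.00000]
B = K⁻¹H; ‖b₁‖=1.635925, ‖b₂‖=1.635924; λ = 2/(‖b₁‖+‖b₂‖) = 0.611275, sign → tz>0 ⇒ λ=+0.611275
r₁ = λ·B[:,0] = (+0.91883,-0.18236,-0.35000); r₂ = λ·B[:,1] = (+0.10445,+0.96759,-0.22992)
r₃ = r₁×r₂ = (+0.38059,+0.17470,+0.90809); SVD([r₁ r₂ r₃]) → R = UVᵀ:
  R  [+0.91883 +0.10445 +0.38059]
  R  [-0.18236 +0.96759 +0.17470]
  R  [-0.35000 -0.22992 +0.90809]
t = (-0.13347, -0.06334, +0.61128) m
tr R = 2.794509; θ = arccos((tr R − 1)/2) = 0.457285 rad = 26.201°
axis k = ((R−Rᵀ)₃₂, (R−Rᵀ)₁₃, (R−Rᵀ)₂₁) / (2 sinθ) = (-0.458212, +0.827371, -0.324806)
rvec = θ·k = (-0.209534, +0.378345, -0.148529)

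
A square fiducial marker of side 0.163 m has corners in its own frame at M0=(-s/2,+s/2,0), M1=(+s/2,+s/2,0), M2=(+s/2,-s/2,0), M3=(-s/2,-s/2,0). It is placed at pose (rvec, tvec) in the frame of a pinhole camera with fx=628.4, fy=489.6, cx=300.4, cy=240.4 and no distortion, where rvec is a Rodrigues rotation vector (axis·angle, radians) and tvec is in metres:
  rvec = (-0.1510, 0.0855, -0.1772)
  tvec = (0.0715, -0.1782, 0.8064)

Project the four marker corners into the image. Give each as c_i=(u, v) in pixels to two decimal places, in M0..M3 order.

Intrinsics K: fx=628.4, fy=489.6, cx=300.4, cy=240.4
Marker side s = 0.163 m; corners in marker frame (Z=0):
  M0 = (-0.0815, +0.0815, 0)
  M1 = (+0.0815, +0.0815, 0)
  M2 = (+0.0815, -0.0815, 0)
  M3 = (-0.0815, -0.0815, 0)
rvec = (-0.1510, 0.0855, -0.1772), |rvec| = θ = 0.24801 rad = 14.210°
Rodrigues: sinθ=0.24548, 1−cosθ=0.03060; R = I + sinθ·[k]× + (1−cosθ)·[k]×²:
    [+0.98074 +0.16897 +0.09794]
    [-0.18181 +0.97304 +0.14192]
    [-0.07132 -0.15699 +0.98502]
t = (0.0715, -0.1782, 0.8064) m
M0: Pc = R·M0+t = (+0.00534, -0.08408, +0.79942); u = 628.4·(+0.00534)/0.79942 + 300.4 = 304.5977, v = 489.6·(-0.08408)/0.79942 + 240.4 = 188.9057
M1: Pc = R·M1+t = (+0.16520, -0.11371, +0.78779); u = 628.4·(+0.16520)/0.78779 + 300.4 = 432.1765, v = 489.6·(-0.11371)/0.78779 + 240.4 = 169.7280
M2: Pc = R·M2+t = (+0.13766, -0.27232, +0.81338); u = 628.4·(+0.13766)/0.81338 + 300.4 = 406.7527, v = 489.6·(-0.27232)/0.81338 + 240.4 = 76.4821
M3: Pc = R·M3+t = (-0.02220, -0.24269, +0.82501); u = 628.4·(-0.02220)/0.82501 + 300.4 = 283.4894, v = 489.6·(-0.24269)/0.82501 + 240.4 = 96.3787

c0=(304.60, 188.91) c1=(432.18, 169.73) c2=(406.75, 76.48) c3=(283.49, 96.38)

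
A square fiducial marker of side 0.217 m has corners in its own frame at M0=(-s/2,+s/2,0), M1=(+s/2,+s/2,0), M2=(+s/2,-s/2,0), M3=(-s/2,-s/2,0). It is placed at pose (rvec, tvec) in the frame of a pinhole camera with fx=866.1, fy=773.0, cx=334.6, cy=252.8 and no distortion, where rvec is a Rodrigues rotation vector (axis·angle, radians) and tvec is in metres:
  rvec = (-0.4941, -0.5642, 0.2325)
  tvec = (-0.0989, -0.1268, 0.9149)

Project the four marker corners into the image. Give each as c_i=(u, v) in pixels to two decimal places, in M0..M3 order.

Intrinsics K: fx=866.1, fy=773.0, cx=334.6, cy=252.8
Marker side s = 0.217 m; corners in marker frame (Z=0):
  M0 = (-0.1085, +0.1085, 0)
  M1 = (+0.1085, +0.1085, 0)
  M2 = (+0.1085, -0.1085, 0)
  M3 = (-0.1085, -0.1085, 0)
rvec = (-0.4941, -0.5642, 0.2325), |rvec| = θ = 0.78518 rad = 44.988°
Rodrigues: sinθ=0.70695, 1−cosθ=0.29274; R = I + sinθ·[k]× + (1−cosθ)·[k]×²:
    [+0.82318 -0.07697 -0.56254]
    [+0.34171 +0.85841 +0.38259]
    [+0.45344 -0.50716 +0.73293]
t = (-0.0989, -0.1268, 0.9149) m
M0: Pc = R·M0+t = (-0.19657, -0.07074, +0.81067); u = 866.1·(-0.19657)/0.81067 + 334.6 = 124.5949, v = 773.0·(-0.07074)/0.81067 + 252.8 = 185.3497
M1: Pc = R·M1+t = (-0.01794, +0.00341, +0.90907); u = 866.1·(-0.01794)/0.90907 + 334.6 = 317.5123, v = 773.0·(+0.00341)/0.90907 + 252.8 = 255.7017
M2: Pc = R·M2+t = (-0.00123, -0.18286, +1.01913); u = 866.1·(-0.00123)/1.01913 + 334.6 = 333.5513, v = 773.0·(-0.18286)/1.01913 + 252.8 = 114.1001
M3: Pc = R·M3+t = (-0.17986, -0.25701, +0.92073); u = 866.1·(-0.17986)/0.92073 + 334.6 = 165.4072, v = 773.0·(-0.25701)/0.92073 + 252.8 = 37.0246

c0=(124.59, 185.35) c1=(317.51, 255.70) c2=(333.55, 114.10) c3=(165.41, 37.02)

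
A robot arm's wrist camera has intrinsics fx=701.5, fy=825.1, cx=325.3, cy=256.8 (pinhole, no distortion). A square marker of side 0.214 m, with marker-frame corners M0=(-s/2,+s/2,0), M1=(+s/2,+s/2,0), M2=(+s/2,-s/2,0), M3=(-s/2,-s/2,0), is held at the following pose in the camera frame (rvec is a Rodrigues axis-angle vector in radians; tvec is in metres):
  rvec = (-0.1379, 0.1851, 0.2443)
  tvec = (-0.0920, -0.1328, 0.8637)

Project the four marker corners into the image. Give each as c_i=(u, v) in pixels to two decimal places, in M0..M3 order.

c0=(147.66, 205.50) c1=(310.95, 251.16) c2=(355.69, 52.75) c3=(194.68, 17.71)

Intrinsics K: fx=701.5, fy=825.1, cx=325.3, cy=256.8
Marker side s = 0.214 m; corners in marker frame (Z=0):
  M0 = (-0.1070, +0.1070, 0)
  M1 = (+0.1070, +0.1070, 0)
  M2 = (+0.1070, -0.1070, 0)
  M3 = (-0.1070, -0.1070, 0)
rvec = (-0.1379, 0.1851, 0.2443), |rvec| = θ = 0.33610 rad = 19.257°
Rodrigues: sinθ=0.32980, 1−cosθ=0.05595; R = I + sinθ·[k]× + (1−cosθ)·[k]×²:
    [+0.95347 -0.25237 +0.16495]
    [+0.22708 +0.96102 +0.15772]
    [-0.19832 -0.11292 +0.97361]
t = (-0.0920, -0.1328, 0.8637) m
M0: Pc = R·M0+t = (-0.22102, -0.05427, +0.87284); u = 701.5·(-0.22102)/0.87284 + 325.3 = 147.6625, v = 825.1·(-0.05427)/0.87284 + 256.8 = 205.4993
M1: Pc = R·M1+t = (-0.01698, -0.00567, +0.83040); u = 701.5·(-0.01698)/0.83040 + 325.3 = 310.9536, v = 825.1·(-0.00567)/0.83040 + 256.8 = 251.1632
M2: Pc = R·M2+t = (+0.03702, -0.21133, +0.85456); u = 701.5·(+0.03702)/0.85456 + 325.3 = 355.6931, v = 825.1·(-0.21133)/0.85456 + 256.8 = 52.7548
M3: Pc = R·M3+t = (-0.16702, -0.25993, +0.89700); u = 701.5·(-0.16702)/0.89700 + 325.3 = 194.6841, v = 825.1·(-0.25993)/0.89700 + 256.8 = 17.7085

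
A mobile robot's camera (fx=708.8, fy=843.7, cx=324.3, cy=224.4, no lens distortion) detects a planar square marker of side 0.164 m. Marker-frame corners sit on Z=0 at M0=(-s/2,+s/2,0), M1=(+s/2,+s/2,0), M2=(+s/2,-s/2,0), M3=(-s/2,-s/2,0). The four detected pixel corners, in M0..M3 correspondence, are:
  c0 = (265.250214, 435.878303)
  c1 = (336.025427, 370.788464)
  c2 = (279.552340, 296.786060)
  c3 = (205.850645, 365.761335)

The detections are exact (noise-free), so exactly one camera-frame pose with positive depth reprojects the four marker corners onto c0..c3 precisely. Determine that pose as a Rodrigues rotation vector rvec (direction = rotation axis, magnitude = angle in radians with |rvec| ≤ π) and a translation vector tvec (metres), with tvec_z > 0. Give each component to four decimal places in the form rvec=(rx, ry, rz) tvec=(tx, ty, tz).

Intrinsics K: fx=708.8, fy=843.7, cx=324.3, cy=224.4
Marker side s = 0.164 m; corners in marker frame (Z=0):
  M0 = (-0.0820, +0.0820, 0)
  M1 = (+0.0820, +0.0820, 0)
  M2 = (+0.0820, -0.0820, 0)
  M3 = (-0.0820, -0.0820, 0)
Detected image corners:
  c0 = (265.250214, 435.878303) px
  c1 = (336.025427, 370.788464) px
  c2 = (279.552340, 296.786060) px
  c3 = (205.850645, 365.761335) px
Planar DLT: solve 8×8 A·h = b for H (H[2,2]=1):
  H  [+424.86243 +432.77243 +272.19652]
  H  [-429.27478 +546.76588 +368.32350]
  H  [-0.05669 +0.29249 +1.00000]
B = K⁻¹H; ‖b₁‖=0.798773, ‖b₂‖=0.798773; λ = 2/(‖b₁‖+‖b₂‖) = 1.251921, sign → tz>0 ⇒ λ=+1.251921
r₁ = λ·B[:,0] = (+0.78289,-0.61810,-0.07098); r₂ = λ·B[:,1] = (+0.59685,+0.71392,+0.36617)
r₃ = r₁×r₂ = (-0.17566,-0.32904,+0.92784); SVD([r₁ r₂ r₃]) → R = UVᵀ:
  R  [+0.78289 +0.59685 -0.17566]
  R  [-0.61810 +0.71392 -0.32904]
  R  [-0.07098 +0.36617 +0.92784]
t = (-0.09203, +0.21356, +1.25192) m
tr R = 2.424649; θ = arccos((tr R − 1)/2) = 0.777992 rad = 44.576°
axis k = ((R−Rᵀ)₃₂, (R−Rᵀ)₁₃, (R−Rᵀ)₂₁) / (2 sinθ) = (+0.495269, -0.074578, -0.865532)
rvec = θ·k = (+0.385316, -0.058021, -0.673377)

rvec=(0.3853, -0.0580, -0.6734) tvec=(-0.0920, 0.2136, 1.2519)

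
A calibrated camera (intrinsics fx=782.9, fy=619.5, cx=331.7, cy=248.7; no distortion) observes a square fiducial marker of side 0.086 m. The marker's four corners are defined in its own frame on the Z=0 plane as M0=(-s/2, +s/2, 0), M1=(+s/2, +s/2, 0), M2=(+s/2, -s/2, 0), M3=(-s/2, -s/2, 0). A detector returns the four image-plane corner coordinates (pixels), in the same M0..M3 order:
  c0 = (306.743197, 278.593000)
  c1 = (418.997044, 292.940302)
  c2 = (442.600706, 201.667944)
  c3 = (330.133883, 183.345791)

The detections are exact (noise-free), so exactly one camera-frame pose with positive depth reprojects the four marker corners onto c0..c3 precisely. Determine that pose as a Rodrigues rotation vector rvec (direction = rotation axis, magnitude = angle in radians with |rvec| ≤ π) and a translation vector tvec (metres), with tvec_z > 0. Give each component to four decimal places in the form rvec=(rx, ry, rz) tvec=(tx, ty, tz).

Intrinsics K: fx=782.9, fy=619.5, cx=331.7, cy=248.7
Marker side s = 0.086 m; corners in marker frame (Z=0):
  M0 = (-0.0430, +0.0430, 0)
  M1 = (+0.0430, +0.0430, 0)
  M2 = (+0.0430, -0.0430, 0)
  M3 = (-0.0430, -0.0430, 0)
Detected image corners:
  c0 = (306.743197, 278.593000) px
  c1 = (418.997044, 292.940302) px
  c2 = (442.600706, 201.667944) px
  c3 = (330.133883, 183.345791) px
Planar DLT: solve 8×8 A·h = b for H (H[2,2]=1):
  H  [+1484.21344 -227.82933 +375.70339]
  H  [+303.25528 +1112.93772 +239.54645]
  H  [+0.47436 +0.12124 +1.00000]
B = K⁻¹H; ‖b₁‖=1.785176, ‖b₂‖=1.785176; λ = 2/(‖b₁‖+‖b₂‖) = 0.560169, sign → tz>0 ⇒ λ=+0.560169
r₁ = λ·B[:,0] = (+0.94938,+0.16754,+0.26572); r₂ = λ·B[:,1] = (-0.19179,+0.97908,+0.06792)
r₃ = r₁×r₂ = (-0.24879,-0.11544,+0.96165); SVD([r₁ r₂ r₃]) → R = UVᵀ:
  R  [+0.94938 -0.19179 -0.24879]
  R  [+0.16754 +0.97908 -0.11544]
  R  [+0.26572 +0.06792 +0.96165]
t = (+0.03148, -0.00828, +0.56017) m
tr R = 2.890119; θ = arccos((tr R − 1)/2) = 0.333020 rad = 19.081°
axis k = ((R−Rᵀ)₃₂, (R−Rᵀ)₁₃, (R−Rᵀ)₂₁) / (2 sinθ) = (+0.280445, -0.786953, +0.549596)
rvec = θ·k = (+0.093394, -0.262071, +0.183026)

rvec=(0.0934, -0.2621, 0.1830) tvec=(0.0315, -0.0083, 0.5602)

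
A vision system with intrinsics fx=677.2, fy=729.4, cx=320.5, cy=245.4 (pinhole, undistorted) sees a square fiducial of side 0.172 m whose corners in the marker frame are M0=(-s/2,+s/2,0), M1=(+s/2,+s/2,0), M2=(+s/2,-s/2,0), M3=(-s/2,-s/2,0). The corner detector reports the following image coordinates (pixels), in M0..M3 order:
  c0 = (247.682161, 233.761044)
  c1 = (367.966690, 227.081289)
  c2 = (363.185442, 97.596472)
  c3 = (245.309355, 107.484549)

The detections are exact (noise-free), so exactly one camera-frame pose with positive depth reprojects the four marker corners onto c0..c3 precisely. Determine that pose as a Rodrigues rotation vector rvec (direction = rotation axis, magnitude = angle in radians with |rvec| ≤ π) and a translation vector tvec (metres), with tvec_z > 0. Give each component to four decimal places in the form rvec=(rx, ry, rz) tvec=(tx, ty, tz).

Intrinsics K: fx=677.2, fy=729.4, cx=320.5, cy=245.4
Marker side s = 0.172 m; corners in marker frame (Z=0):
  M0 = (-0.0860, +0.0860, 0)
  M1 = (+0.0860, +0.0860, 0)
  M2 = (+0.0860, -0.0860, 0)
  M3 = (-0.0860, -0.0860, 0)
Detected image corners:
  c0 = (247.682161, 233.761044) px
  c1 = (367.966690, 227.081289) px
  c2 = (363.185442, 97.596472) px
  c3 = (245.309355, 107.484549) px
Planar DLT: solve 8×8 A·h = b for H (H[2,2]=1):
  H  [+645.38014 -13.87392 +305.23417]
  H  [-73.75480 +724.55900 +165.91410]
  H  [-0.15318 -0.11299 +1.00000]
B = K⁻¹H; ‖b₁‖=1.038072, ‖b₂‖=1.038072; λ = 2/(‖b₁‖+‖b₂‖) = 0.963325, sign → tz>0 ⇒ λ=+0.963325
r₁ = λ·B[:,0] = (+0.98790,-0.04776,-0.14756); r₂ = λ·B[:,1] = (+0.03178,+0.99355,-0.10884)
r₃ = r₁×r₂ = (+0.15181,+0.10284,+0.98305); SVD([r₁ r₂ r₃]) → R = UVᵀ:
  R  [+0.98790 +0.03178 +0.15181]
  R  [-0.04776 +0.99355 +0.10284]
  R  [-0.14756 -0.10884 +0.98305]
t = (-0.02172, -0.10498, +0.96332) m
tr R = 2.964495; θ = arccos((tr R − 1)/2) = 0.188709 rad = 10.812°
axis k = ((R−Rᵀ)₃₂, (R−Rᵀ)₁₃, (R−Rᵀ)₂₁) / (2 sinθ) = (-0.564212, +0.797948, -0.212002)
rvec = θ·k = (-0.106472, +0.150580, -0.040007)

rvec=(-0.1065, 0.1506, -0.0400) tvec=(-0.0217, -0.1050, 0.9633)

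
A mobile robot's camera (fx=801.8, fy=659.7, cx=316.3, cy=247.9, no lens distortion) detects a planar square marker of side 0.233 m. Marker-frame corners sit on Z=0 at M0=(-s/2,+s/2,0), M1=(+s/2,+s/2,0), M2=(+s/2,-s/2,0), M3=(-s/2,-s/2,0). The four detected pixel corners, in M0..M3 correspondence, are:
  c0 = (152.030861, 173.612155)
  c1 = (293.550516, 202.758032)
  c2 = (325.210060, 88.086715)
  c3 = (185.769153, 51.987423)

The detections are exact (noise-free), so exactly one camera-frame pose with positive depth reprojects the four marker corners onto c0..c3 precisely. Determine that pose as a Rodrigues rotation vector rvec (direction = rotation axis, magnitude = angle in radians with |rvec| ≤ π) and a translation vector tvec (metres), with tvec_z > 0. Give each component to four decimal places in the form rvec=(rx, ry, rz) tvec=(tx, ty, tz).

rvec=(0.0310, -0.3271, 0.2220) tvec=(-0.1188, -0.2275, 1.2685)

Intrinsics K: fx=801.8, fy=659.7, cx=316.3, cy=247.9
Marker side s = 0.233 m; corners in marker frame (Z=0):
  M0 = (-0.1165, +0.1165, 0)
  M1 = (+0.1165, +0.1165, 0)
  M2 = (+0.1165, -0.1165, 0)
  M3 = (-0.1165, -0.1165, 0)
Detected image corners:
  c0 = (152.030861, 173.612155) px
  c1 = (293.550516, 202.758032) px
  c2 = (325.210060, 88.086715) px
  c3 = (185.769153, 51.987423) px
Planar DLT: solve 8×8 A·h = b for H (H[2,2]=1):
  H  [+663.61420 -141.26608 +241.22553]
  H  [+172.78884 +506.05995 +129.56291]
  H  [+0.25381 -0.00443 +1.00000]
B = K⁻¹H; ‖b₁‖=0.788325, ‖b₂‖=0.788325; λ = 2/(‖b₁‖+‖b₂‖) = 1.268512, sign → tz>0 ⇒ λ=+1.268512
r₁ = λ·B[:,0] = (+0.92288,+0.21126,+0.32196); r₂ = λ·B[:,1] = (-0.22128,+0.97519,-0.00562)
r₃ = r₁×r₂ = (-0.31517,-0.06606,+0.94674); SVD([r₁ r₂ r₃]) → R = UVᵀ:
  R  [+0.92288 -0.22128 -0.31517]
  R  [+0.21126 +0.97519 -0.06606]
  R  [+0.32196 -0.00562 +0.94674]
t = (-0.11877, -0.22755, +1.26851) m
tr R = 2.844809; θ = arccos((tr R − 1)/2) = 0.396535 rad = 22.720°
axis k = ((R−Rᵀ)₃₂, (R−Rᵀ)₁₃, (R−Rᵀ)₂₁) / (2 sinθ) = (+0.078243, -0.824818, +0.559959)
rvec = θ·k = (+0.031026, -0.327069, +0.222043)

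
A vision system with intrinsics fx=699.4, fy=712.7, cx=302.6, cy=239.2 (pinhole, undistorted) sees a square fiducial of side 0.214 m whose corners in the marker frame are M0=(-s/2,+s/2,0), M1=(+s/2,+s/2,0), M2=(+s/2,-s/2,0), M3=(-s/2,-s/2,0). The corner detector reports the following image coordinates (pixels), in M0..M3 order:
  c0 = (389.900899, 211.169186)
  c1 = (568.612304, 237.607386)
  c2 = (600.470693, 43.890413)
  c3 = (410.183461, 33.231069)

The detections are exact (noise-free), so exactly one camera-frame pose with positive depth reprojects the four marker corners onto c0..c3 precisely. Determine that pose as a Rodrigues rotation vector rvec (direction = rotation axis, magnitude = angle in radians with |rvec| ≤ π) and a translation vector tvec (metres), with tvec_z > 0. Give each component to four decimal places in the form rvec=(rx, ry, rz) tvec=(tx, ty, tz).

Intrinsics K: fx=699.4, fy=712.7, cx=302.6, cy=239.2
Marker side s = 0.214 m; corners in marker frame (Z=0):
  M0 = (-0.1070, +0.1070, 0)
  M1 = (+0.1070, +0.1070, 0)
  M2 = (+0.1070, -0.1070, 0)
  M3 = (-0.1070, -0.1070, 0)
Detected image corners:
  c0 = (389.900899, 211.169186) px
  c1 = (568.612304, 237.607386) px
  c2 = (600.470693, 43.890413) px
  c3 = (410.183461, 33.231069) px
Planar DLT: solve 8×8 A·h = b for H (H[2,2]=1):
  H  [+654.64749 -5.50046 +487.81882]
  H  [+32.36365 +897.43731 +133.38220]
  H  [-0.42012 +0.23382 +1.00000]
B = K⁻¹H; ‖b₁‖=1.208589, ‖b₂‖=1.208589; λ = 2/(‖b₁‖+‖b₂‖) = 0.827411, sign → tz>0 ⇒ λ=+0.827411
r₁ = λ·B[:,0] = (+0.92486,+0.15424,-0.34761); r₂ = λ·B[:,1] = (-0.09021,+0.97695,+0.19347)
r₃ = r₁×r₂ = (+0.36944,-0.14757,+0.91746); SVD([r₁ r₂ r₃]) → R = UVᵀ:
  R  [+0.92486 -0.09021 +0.36944]
  R  [+0.15424 +0.97695 -0.14757]
  R  [-0.34761 +0.19347 +0.91746]
t = (+0.21912, -0.12285, +0.82741) m
tr R = 2.819277; θ = arccos((tr R − 1)/2) = 0.428383 rad = 24.545°
axis k = ((R−Rᵀ)₃₂, (R−Rᵀ)₁₃, (R−Rᵀ)₂₁) / (2 sinθ) = (+0.410493, +0.863088, +0.294237)
rvec = θ·k = (+0.175848, +0.369732, +0.126046)

rvec=(0.1758, 0.3697, 0.1260) tvec=(0.2191, -0.1228, 0.8274)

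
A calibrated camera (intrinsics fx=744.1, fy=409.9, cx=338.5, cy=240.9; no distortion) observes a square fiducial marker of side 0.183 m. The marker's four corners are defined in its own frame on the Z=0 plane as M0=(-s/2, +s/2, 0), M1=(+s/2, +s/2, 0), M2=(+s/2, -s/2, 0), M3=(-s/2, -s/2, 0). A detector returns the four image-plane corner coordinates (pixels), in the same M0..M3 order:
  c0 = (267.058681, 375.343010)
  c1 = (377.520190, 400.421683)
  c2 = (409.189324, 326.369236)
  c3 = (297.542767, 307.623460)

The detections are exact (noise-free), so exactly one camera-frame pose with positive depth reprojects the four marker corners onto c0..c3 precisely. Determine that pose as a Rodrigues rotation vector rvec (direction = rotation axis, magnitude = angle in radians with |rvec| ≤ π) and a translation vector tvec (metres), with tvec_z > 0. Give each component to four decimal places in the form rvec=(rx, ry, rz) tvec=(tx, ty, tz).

Intrinsics K: fx=744.1, fy=409.9, cx=338.5, cy=240.9
Marker side s = 0.183 m; corners in marker frame (Z=0):
  M0 = (-0.0915, +0.0915, 0)
  M1 = (+0.0915, +0.0915, 0)
  M2 = (+0.0915, -0.0915, 0)
  M3 = (-0.0915, -0.0915, 0)
Detected image corners:
  c0 = (267.058681, 375.343010) px
  c1 = (377.520190, 400.421683) px
  c2 = (409.189324, 326.369236) px
  c3 = (297.542767, 307.623460) px
Planar DLT: solve 8×8 A·h = b for H (H[2,2]=1):
  H  [+449.47504 -194.02589 +335.56302]
  H  [-44.58188 +361.21813 +351.73856]
  H  [-0.46591 -0.07207 +1.00000]
B = K⁻¹H; ‖b₁‖=0.954034, ‖b₂‖=0.954034; λ = 2/(‖b₁‖+‖b₂‖) = 1.048181, sign → tz>0 ⇒ λ=+1.048181
r₁ = λ·B[:,0] = (+0.85532,+0.17301,-0.48836); r₂ = λ·B[:,1] = (-0.23895,+0.96809,-0.07554)
r₃ = r₁×r₂ = (+0.45971,+0.18131,+0.86936); SVD([r₁ r₂ r₃]) → R = UVᵀ:
  R  [+0.85532 -0.23895 +0.45971]
  R  [+0.17301 +0.96809 +0.18131]
  R  [-0.48836 -0.07554 +0.86936]
t = (-0.00414, +0.28343, +1.04818) m
tr R = 2.692772; θ = arccos((tr R − 1)/2) = 0.561634 rad = 32.179°
axis k = ((R−Rᵀ)₃₂, (R−Rᵀ)₁₃, (R−Rᵀ)₂₁) / (2 sinθ) = (-0.241138, +0.890092, +0.386768)
rvec = θ·k = (-0.135431, +0.499906, +0.217222)

rvec=(-0.1354, 0.4999, 0.2172) tvec=(-0.0041, 0.2834, 1.0482)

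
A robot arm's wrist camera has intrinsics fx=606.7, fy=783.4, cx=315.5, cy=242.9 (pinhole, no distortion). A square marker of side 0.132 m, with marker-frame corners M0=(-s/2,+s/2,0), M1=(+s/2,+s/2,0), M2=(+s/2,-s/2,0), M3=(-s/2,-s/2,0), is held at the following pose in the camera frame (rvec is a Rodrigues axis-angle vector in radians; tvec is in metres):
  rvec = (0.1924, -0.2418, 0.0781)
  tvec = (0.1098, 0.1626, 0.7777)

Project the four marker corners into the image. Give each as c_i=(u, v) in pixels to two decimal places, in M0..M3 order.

Intrinsics K: fx=606.7, fy=783.4, cx=315.5, cy=242.9
Marker side s = 0.132 m; corners in marker frame (Z=0):
  M0 = (-0.0660, +0.0660, 0)
  M1 = (+0.0660, +0.0660, 0)
  M2 = (+0.0660, -0.0660, 0)
  M3 = (-0.0660, -0.0660, 0)
rvec = (0.1924, -0.2418, 0.0781), |rvec| = θ = 0.31872 rad = 18.262°
Rodrigues: sinθ=0.31335, 1−cosθ=0.05036; R = I + sinθ·[k]× + (1−cosθ)·[k]×²:
    [+0.96799 -0.09985 -0.23028]
    [+0.05372 +0.97862 -0.19852]
    [+0.24518 +0.17980 +0.95266]
t = (0.1098, 0.1626, 0.7777) m
M0: Pc = R·M0+t = (+0.03932, +0.22364, +0.77338); u = 606.7·(+0.03932)/0.77338 + 315.5 = 346.3476, v = 783.4·(+0.22364)/0.77338 + 242.9 = 469.4398
M1: Pc = R·M1+t = (+0.16710, +0.23073, +0.80575); u = 606.7·(+0.16710)/0.80575 + 315.5 = 441.3183, v = 783.4·(+0.23073)/0.80575 + 242.9 = 467.2350
M2: Pc = R·M2+t = (+0.18028, +0.10156, +0.78202); u = 606.7·(+0.18028)/0.78202 + 315.5 = 455.3621, v = 783.4·(+0.10156)/0.78202 + 242.9 = 344.6362
M3: Pc = R·M3+t = (+0.05250, +0.09447, +0.74965); u = 606.7·(+0.05250)/0.74965 + 315.5 = 357.9910, v = 783.4·(+0.09447)/0.74965 + 242.9 = 341.6181

c0=(346.35, 469.44) c1=(441.32, 467.23) c2=(455.36, 344.64) c3=(357.99, 341.62)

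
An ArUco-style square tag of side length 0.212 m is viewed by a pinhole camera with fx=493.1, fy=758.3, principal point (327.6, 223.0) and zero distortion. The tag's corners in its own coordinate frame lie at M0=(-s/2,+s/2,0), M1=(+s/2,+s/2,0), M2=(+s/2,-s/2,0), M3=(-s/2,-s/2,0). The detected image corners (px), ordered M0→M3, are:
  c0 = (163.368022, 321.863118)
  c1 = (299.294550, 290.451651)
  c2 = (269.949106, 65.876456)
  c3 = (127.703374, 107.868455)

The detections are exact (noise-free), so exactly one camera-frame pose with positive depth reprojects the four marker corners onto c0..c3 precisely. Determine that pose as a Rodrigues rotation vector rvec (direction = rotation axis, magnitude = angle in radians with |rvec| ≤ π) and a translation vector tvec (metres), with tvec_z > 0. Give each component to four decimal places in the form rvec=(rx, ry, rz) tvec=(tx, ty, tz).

Intrinsics K: fx=493.1, fy=758.3, cx=327.6, cy=223.0
Marker side s = 0.212 m; corners in marker frame (Z=0):
  M0 = (-0.1060, +0.1060, 0)
  M1 = (+0.1060, +0.1060, 0)
  M2 = (+0.1060, -0.1060, 0)
  M3 = (-0.1060, -0.1060, 0)
Detected image corners:
  c0 = (163.368022, 321.863118) px
  c1 = (299.294550, 290.451651) px
  c2 = (269.949106, 65.876456) px
  c3 = (127.703374, 107.868455) px
Planar DLT: solve 8×8 A·h = b for H (H[2,2]=1):
  H  [+615.97602 +208.98505 +214.16214]
  H  [-208.69919 +1084.46379 +199.86571]
  H  [-0.18451 +0.25743 +1.00000]
B = K⁻¹H; ‖b₁‖=1.401652, ‖b₂‖=1.401652; λ = 2/(‖b₁‖+‖b₂‖) = 0.713444, sign → tz>0 ⇒ λ=+0.713444
r₁ = λ·B[:,0] = (+0.97868,-0.15764,-0.13164); r₂ = λ·B[:,1] = (+0.18035,+0.96630,+0.18366)
r₃ = r₁×r₂ = (+0.09825,-0.20349,+0.97414); SVD([r₁ r₂ r₃]) → R = UVᵀ:
  R  [+0.97868 +0.18035 +0.09825]
  R  [-0.15764 +0.96630 -0.20349]
  R  [-0.13164 +0.18366 +0.97414]
t = (-0.16413, -0.02177, +0.71344) m
tr R = 2.919122; θ = arccos((tr R − 1)/2) = 0.285359 rad = 16.350°
axis k = ((R−Rᵀ)₃₂, (R−Rᵀ)₁₃, (R−Rᵀ)₂₁) / (2 sinθ) = (+0.687653, +0.408319, -0.600341)
rvec = θ·k = (+0.196228, +0.116517, -0.171312)

rvec=(0.1962, 0.1165, -0.1713) tvec=(-0.1641, -0.0218, 0.7134)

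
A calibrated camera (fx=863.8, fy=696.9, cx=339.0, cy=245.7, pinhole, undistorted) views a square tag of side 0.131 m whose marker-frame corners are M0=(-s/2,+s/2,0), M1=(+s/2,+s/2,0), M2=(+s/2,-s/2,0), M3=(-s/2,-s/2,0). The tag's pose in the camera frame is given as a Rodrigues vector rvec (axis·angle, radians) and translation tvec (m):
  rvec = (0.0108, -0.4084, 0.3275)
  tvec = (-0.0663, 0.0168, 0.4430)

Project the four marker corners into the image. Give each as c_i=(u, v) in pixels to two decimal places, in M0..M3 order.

Intrinsics K: fx=863.8, fy=696.9, cx=339.0, cy=245.7
Marker side s = 0.131 m; corners in marker frame (Z=0):
  M0 = (-0.0655, +0.0655, 0)
  M1 = (+0.0655, +0.0655, 0)
  M2 = (+0.0655, -0.0655, 0)
  M3 = (-0.0655, -0.0655, 0)
rvec = (0.0108, -0.4084, 0.3275), |rvec| = θ = 0.52361 rad = 30.000°
Rodrigues: sinθ=0.50001, 1−cosθ=0.13398; R = I + sinθ·[k]× + (1−cosθ)·[k]×²:
    [+0.86608 -0.31489 -0.38826]
    [+0.31058 +0.94753 -0.07567]
    [+0.39172 -0.05505 +0.91844]
t = (-0.0663, 0.0168, 0.4430) m
M0: Pc = R·M0+t = (-0.14365, +0.05852, +0.41374); u = 863.8·(-0.14365)/0.41374 + 339.0 = 39.0795, v = 696.9·(+0.05852)/0.41374 + 245.7 = 344.2712
M1: Pc = R·M1+t = (-0.03020, +0.09921, +0.46505); u = 863.8·(-0.03020)/0.46505 + 339.0 = 282.9105, v = 696.9·(+0.09921)/0.46505 + 245.7 = 394.3649
M2: Pc = R·M2+t = (+0.01105, -0.02492, +0.47226); u = 863.8·(+0.01105)/0.47226 + 339.0 = 359.2180, v = 696.9·(-0.02492)/0.47226 + 245.7 = 208.9267
M3: Pc = R·M3+t = (-0.10240, -0.06561, +0.42095); u = 863.8·(-0.10240)/0.42095 + 339.0 = 128.8663, v = 696.9·(-0.06561)/0.42095 + 245.7 = 137.0854

c0=(39.08, 344.27) c1=(282.91, 394.36) c2=(359.22, 208.93) c3=(128.87, 137.09)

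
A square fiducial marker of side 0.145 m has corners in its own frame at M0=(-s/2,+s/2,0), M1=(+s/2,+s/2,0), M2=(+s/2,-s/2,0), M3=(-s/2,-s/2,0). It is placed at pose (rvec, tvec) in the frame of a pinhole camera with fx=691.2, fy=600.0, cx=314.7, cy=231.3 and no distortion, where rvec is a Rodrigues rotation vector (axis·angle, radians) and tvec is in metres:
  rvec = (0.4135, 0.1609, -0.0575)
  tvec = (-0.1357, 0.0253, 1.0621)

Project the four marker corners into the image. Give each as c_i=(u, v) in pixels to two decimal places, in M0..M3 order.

c0=(188.88, 282.03) c1=(277.64, 281.32) c2=(266.89, 206.25) c3=(173.52, 208.73)

Intrinsics K: fx=691.2, fy=600.0, cx=314.7, cy=231.3
Marker side s = 0.145 m; corners in marker frame (Z=0):
  M0 = (-0.0725, +0.0725, 0)
  M1 = (+0.0725, +0.0725, 0)
  M2 = (+0.0725, -0.0725, 0)
  M3 = (-0.0725, -0.0725, 0)
rvec = (0.4135, 0.1609, -0.0575), |rvec| = θ = 0.44741 rad = 25.635°
Rodrigues: sinθ=0.43263, 1−cosθ=0.09843; R = I + sinθ·[k]× + (1−cosθ)·[k]×²:
    [+0.98564 +0.08832 +0.14389]
    [-0.02289 +0.91430 -0.40439]
    [-0.16728 +0.39529 +0.90320]
t = (-0.1357, 0.0253, 1.0621) m
M0: Pc = R·M0+t = (-0.20076, +0.09325, +1.10289); u = 691.2·(-0.20076)/1.10289 + 314.7 = 188.8821, v = 600.0·(+0.09325)/1.10289 + 231.3 = 282.0283
M1: Pc = R·M1+t = (-0.05784, +0.08993, +1.07863); u = 691.2·(-0.05784)/1.07863 + 314.7 = 277.6368, v = 600.0·(+0.08993)/1.07863 + 231.3 = 281.3231
M2: Pc = R·M2+t = (-0.07064, -0.04265, +1.02131); u = 691.2·(-0.07064)/1.02131 + 314.7 = 266.8901, v = 600.0·(-0.04265)/1.02131 + 231.3 = 206.2464
M3: Pc = R·M3+t = (-0.21356, -0.03933, +1.04557); u = 691.2·(-0.21356)/1.04557 + 314.7 = 173.5193, v = 600.0·(-0.03933)/1.04557 + 231.3 = 208.7319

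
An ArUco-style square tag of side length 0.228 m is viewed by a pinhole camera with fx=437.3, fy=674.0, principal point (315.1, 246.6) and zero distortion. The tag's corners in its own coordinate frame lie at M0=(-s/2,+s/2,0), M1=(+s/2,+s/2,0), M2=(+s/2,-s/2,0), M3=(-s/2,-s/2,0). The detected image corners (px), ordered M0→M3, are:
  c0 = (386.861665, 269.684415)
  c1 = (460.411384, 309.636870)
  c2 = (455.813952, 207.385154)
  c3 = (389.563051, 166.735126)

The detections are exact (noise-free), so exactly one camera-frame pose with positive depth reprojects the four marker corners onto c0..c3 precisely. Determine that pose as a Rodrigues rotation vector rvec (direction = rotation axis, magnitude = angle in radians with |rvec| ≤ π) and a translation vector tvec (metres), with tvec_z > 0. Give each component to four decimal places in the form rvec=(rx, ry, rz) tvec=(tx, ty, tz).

Intrinsics K: fx=437.3, fy=674.0, cx=315.1, cy=246.6
Marker side s = 0.228 m; corners in marker frame (Z=0):
  M0 = (-0.1140, +0.1140, 0)
  M1 = (+0.1140, +0.1140, 0)
  M2 = (+0.1140, -0.1140, 0)
  M3 = (-0.1140, -0.1140, 0)
Detected image corners:
  c0 = (386.861665, 269.684415) px
  c1 = (460.411384, 309.636870) px
  c2 = (455.813952, 207.385154) px
  c3 = (389.563051, 166.735126) px
Planar DLT: solve 8×8 A·h = b for H (H[2,2]=1):
  H  [+394.95614 -190.46373 +423.97764]
  H  [+227.09449 +340.12156 +236.14967]
  H  [+0.21083 -0.46083 +1.00000]
B = K⁻¹H; ‖b₁‖=0.822390, ‖b₂‖=0.822390; λ = 2/(‖b₁‖+‖b₂‖) = 1.215968, sign → tz>0 ⇒ λ=+1.215968
r₁ = λ·B[:,0] = (+0.91350,+0.31590,+0.25637); r₂ = λ·B[:,1] = (-0.12584,+0.81864,-0.56036)
r₃ = r₁×r₂ = (-0.38689,+0.47962,+0.78758); SVD([r₁ r₂ r₃]) → R = UVᵀ:
  R  [+0.91350 -0.12584 -0.38689]
  R  [+0.31590 +0.81864 +0.47962]
  R  [+0.25637 -0.56036 +0.78758]
t = (+0.30275, -0.01885, +1.21597) m
tr R = 2.519712; θ = arccos((tr R − 1)/2) = 0.707705 rad = 40.548°
axis k = ((R−Rᵀ)₃₂, (R−Rᵀ)₁₃, (R−Rᵀ)₂₁) / (2 sinθ) = (-0.799872, -0.494743, +0.339756)
rvec = θ·k = (-0.566073, -0.350132, +0.240447)

rvec=(-0.5661, -0.3501, 0.2404) tvec=(0.3027, -0.0189, 1.2160)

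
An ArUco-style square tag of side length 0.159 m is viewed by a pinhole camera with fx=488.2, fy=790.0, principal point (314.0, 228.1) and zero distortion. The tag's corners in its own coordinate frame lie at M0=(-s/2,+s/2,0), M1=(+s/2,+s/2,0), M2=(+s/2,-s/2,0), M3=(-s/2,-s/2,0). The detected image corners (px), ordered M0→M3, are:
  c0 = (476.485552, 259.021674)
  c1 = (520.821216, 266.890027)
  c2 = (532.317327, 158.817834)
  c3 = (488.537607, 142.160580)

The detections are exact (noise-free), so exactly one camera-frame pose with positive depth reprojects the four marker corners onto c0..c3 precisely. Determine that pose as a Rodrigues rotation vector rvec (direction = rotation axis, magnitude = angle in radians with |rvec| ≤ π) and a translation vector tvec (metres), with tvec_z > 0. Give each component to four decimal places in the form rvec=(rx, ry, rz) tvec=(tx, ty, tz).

Intrinsics K: fx=488.2, fy=790.0, cx=314.0, cy=228.1
Marker side s = 0.159 m; corners in marker frame (Z=0):
  M0 = (-0.0795, +0.0795, 0)
  M1 = (+0.0795, +0.0795, 0)
  M2 = (+0.0795, -0.0795, 0)
  M3 = (-0.0795, -0.0795, 0)
Detected image corners:
  c0 = (476.485552, 259.021674) px
  c1 = (520.821216, 266.890027) px
  c2 = (532.317327, 158.817834) px
  c3 = (488.537607, 142.160580) px
Planar DLT: solve 8×8 A·h = b for H (H[2,2]=1):
  H  [+522.29660 -48.49751 +505.36788]
  H  [+177.47683 +716.71172 +207.18524]
  H  [+0.48598 +0.05051 +1.00000]
B = K⁻¹H; ‖b₁‖=0.903740, ‖b₂‖=0.903740; λ = 2/(‖b₁‖+‖b₂‖) = 1.106513, sign → tz>0 ⇒ λ=+1.106513
r₁ = λ·B[:,0] = (+0.83793,+0.09332,+0.53774); r₂ = λ·B[:,1] = (-0.14587,+0.98772,+0.05589)
r₃ = r₁×r₂ = (-0.52593,-0.12528,+0.84125); SVD([r₁ r₂ r₃]) → R = UVᵀ:
  R  [+0.83793 -0.14587 -0.52593]
  R  [+0.09332 +0.98772 -0.12528]
  R  [+0.53774 +0.05589 +0.84125]
t = (+0.43374, -0.02929, +1.10651) m
tr R = 2.666904; θ = arccos((tr R − 1)/2) = 0.585471 rad = 33.545°
axis k = ((R−Rᵀ)₃₂, (R−Rᵀ)₁₃, (R−Rᵀ)₂₁) / (2 sinθ) = (+0.163926, -0.962439, +0.216423)
rvec = θ·k = (+0.095974, -0.563480, +0.126709)

rvec=(0.0960, -0.5635, 0.1267) tvec=(0.4337, -0.0293, 1.1065)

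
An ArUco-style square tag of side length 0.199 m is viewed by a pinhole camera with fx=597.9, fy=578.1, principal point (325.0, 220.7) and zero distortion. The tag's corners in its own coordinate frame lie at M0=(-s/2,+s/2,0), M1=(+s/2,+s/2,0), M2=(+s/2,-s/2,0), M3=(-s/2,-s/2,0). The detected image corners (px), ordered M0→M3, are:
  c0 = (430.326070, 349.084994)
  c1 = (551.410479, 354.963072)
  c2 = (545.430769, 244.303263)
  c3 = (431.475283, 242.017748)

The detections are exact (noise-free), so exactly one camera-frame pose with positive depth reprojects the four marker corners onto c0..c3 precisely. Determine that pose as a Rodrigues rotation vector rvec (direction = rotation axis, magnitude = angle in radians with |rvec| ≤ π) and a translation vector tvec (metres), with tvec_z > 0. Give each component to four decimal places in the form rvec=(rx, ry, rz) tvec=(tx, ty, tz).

rvec=(-0.3256, 0.1583, 0.0415) tvec=(0.2862, 0.1360, 1.0450)

Intrinsics K: fx=597.9, fy=578.1, cx=325.0, cy=220.7
Marker side s = 0.199 m; corners in marker frame (Z=0):
  M0 = (-0.0995, +0.0995, 0)
  M1 = (+0.0995, +0.0995, 0)
  M2 = (+0.0995, -0.0995, 0)
  M3 = (-0.0995, -0.0995, 0)
Detected image corners:
  c0 = (430.326070, 349.084994) px
  c1 = (551.410479, 354.963072) px
  c2 = (545.430769, 244.303263) px
  c3 = (431.475283, 242.017748) px
Planar DLT: solve 8×8 A·h = b for H (H[2,2]=1):
  H  [+514.35165 -135.84724 +488.72097]
  H  [-25.74387 +457.14381 +295.92714]
  H  [-0.15452 -0.30166 +1.00000]
B = K⁻¹H; ‖b₁‖=0.956926, ‖b₂‖=0.956926; λ = 2/(‖b₁‖+‖b₂‖) = 1.045013, sign → tz>0 ⇒ λ=+1.045013
r₁ = λ·B[:,0] = (+0.98676,+0.01511,-0.16148); r₂ = λ·B[:,1] = (-0.06608,+0.94671,-0.31523)
r₃ = r₁×r₂ = (+0.14811,+0.32173,+0.93518); SVD([r₁ r₂ r₃]) → R = UVᵀ:
  R  [+0.98676 -0.06608 +0.14811]
  R  [+0.01511 +0.94671 +0.32173]
  R  [-0.16148 -0.31523 +0.93518]
t = (+0.28615, +0.13599, +1.04501) m
tr R = 2.868646; θ = arccos((tr R − 1)/2) = 0.364441 rad = 20.881°
axis k = ((R−Rᵀ)₃₂, (R−Rᵀ)₁₃, (R−Rᵀ)₂₁) / (2 sinθ) = (-0.893542, +0.434291, +0.113899)
rvec = θ·k = (-0.325643, +0.158273, +0.041510)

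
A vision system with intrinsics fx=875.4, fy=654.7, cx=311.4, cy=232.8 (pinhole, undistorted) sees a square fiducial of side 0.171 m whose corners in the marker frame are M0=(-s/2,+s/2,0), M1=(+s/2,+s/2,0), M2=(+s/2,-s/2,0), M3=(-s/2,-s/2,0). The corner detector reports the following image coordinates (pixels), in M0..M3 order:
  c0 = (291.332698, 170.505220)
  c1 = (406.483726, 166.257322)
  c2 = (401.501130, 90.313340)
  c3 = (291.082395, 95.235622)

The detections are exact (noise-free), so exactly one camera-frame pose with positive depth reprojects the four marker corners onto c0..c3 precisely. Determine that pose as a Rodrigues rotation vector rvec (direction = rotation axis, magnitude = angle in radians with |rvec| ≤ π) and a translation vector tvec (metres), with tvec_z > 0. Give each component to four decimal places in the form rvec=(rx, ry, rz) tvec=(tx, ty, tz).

rvec=(-0.3286, 0.0948, -0.0256) tvec=(0.0543, -0.2087, 1.3264)

Intrinsics K: fx=875.4, fy=654.7, cx=311.4, cy=232.8
Marker side s = 0.171 m; corners in marker frame (Z=0):
  M0 = (-0.0855, +0.0855, 0)
  M1 = (+0.0855, +0.0855, 0)
  M2 = (+0.0855, -0.0855, 0)
  M3 = (-0.0855, -0.0855, 0)
Detected image corners:
  c0 = (291.332698, 170.505220) px
  c1 = (406.483726, 166.257322) px
  c2 = (401.501130, 90.313340) px
  c3 = (291.082395, 95.235622) px
Planar DLT: solve 8×8 A·h = b for H (H[2,2]=1):
  H  [+636.00125 -69.52971 +347.24992]
  H  [-35.59638 +410.29636 +129.80293]
  H  [-0.06695 -0.24382 +1.00000]
B = K⁻¹H; ‖b₁‖=0.753942, ‖b₂‖=0.753942; λ = 2/(‖b₁‖+‖b₂‖) = 1.326362, sign → tz>0 ⇒ λ=+1.326362
r₁ = λ·B[:,0] = (+0.99522,-0.04054,-0.08880); r₂ = λ·B[:,1] = (+0.00969,+0.94622,-0.32339)
r₃ = r₁×r₂ = (+0.09713,+0.32099,+0.94209); SVD([r₁ r₂ r₃]) → R = UVᵀ:
  R  [+0.99522 +0.00969 +0.09713]
  R  [-0.04054 +0.94622 +0.32099]
  R  [-0.08880 -0.32339 +0.94209]
t = (+0.05432, -0.20866, +1.32636) m
tr R = 2.883529; θ = arccos((tr R − 1)/2) = 0.342956 rad = 19.650°
axis k = ((R−Rᵀ)₃₂, (R−Rᵀ)₁₃, (R−Rᵀ)₂₁) / (2 sinθ) = (-0.958120, +0.276455, -0.074687)
rvec = θ·k = (-0.328593, +0.094812, -0.025614)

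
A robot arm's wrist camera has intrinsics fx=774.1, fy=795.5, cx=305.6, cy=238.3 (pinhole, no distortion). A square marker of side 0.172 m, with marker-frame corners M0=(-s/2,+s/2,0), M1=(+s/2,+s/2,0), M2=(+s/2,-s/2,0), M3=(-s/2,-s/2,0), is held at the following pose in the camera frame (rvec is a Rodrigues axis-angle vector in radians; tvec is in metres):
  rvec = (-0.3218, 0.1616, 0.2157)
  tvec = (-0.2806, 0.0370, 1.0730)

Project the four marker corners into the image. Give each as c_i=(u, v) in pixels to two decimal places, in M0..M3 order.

c0=(26.43, 313.69) c1=(142.03, 340.48) c2=(178.63, 218.57) c3=(67.22, 196.59)

Intrinsics K: fx=774.1, fy=795.5, cx=305.6, cy=238.3
Marker side s = 0.172 m; corners in marker frame (Z=0):
  M0 = (-0.0860, +0.0860, 0)
  M1 = (+0.0860, +0.0860, 0)
  M2 = (+0.0860, -0.0860, 0)
  M3 = (-0.0860, -0.0860, 0)
rvec = (-0.3218, 0.1616, 0.2157), |rvec| = θ = 0.41976 rad = 24.050°
Rodrigues: sinθ=0.40754, 1−cosθ=0.08681; R = I + sinθ·[k]× + (1−cosθ)·[k]×²:
    [+0.96421 -0.23504 +0.12270]
    [+0.18380 +0.92605 +0.32961]
    [-0.19110 -0.29526 +0.93611]
t = (-0.2806, 0.0370, 1.0730) m
M0: Pc = R·M0+t = (-0.38374, +0.10083, +1.06404); u = 774.1·(-0.38374)/1.06404 + 305.6 = 26.4288, v = 795.5·(+0.10083)/1.06404 + 238.3 = 313.6856
M1: Pc = R·M1+t = (-0.21789, +0.13245, +1.03117); u = 774.1·(-0.21789)/1.03117 + 305.6 = 142.0291, v = 795.5·(+0.13245)/1.03117 + 238.3 = 340.4767
M2: Pc = R·M2+t = (-0.17746, -0.02683, +1.08196); u = 774.1·(-0.17746)/1.08196 + 305.6 = 178.6310, v = 795.5·(-0.02683)/1.08196 + 238.3 = 218.5706
M3: Pc = R·M3+t = (-0.34331, -0.05845, +1.11483); u = 774.1·(-0.34331)/1.11483 + 305.6 = 67.2176, v = 795.5·(-0.05845)/1.11483 + 238.3 = 196.5940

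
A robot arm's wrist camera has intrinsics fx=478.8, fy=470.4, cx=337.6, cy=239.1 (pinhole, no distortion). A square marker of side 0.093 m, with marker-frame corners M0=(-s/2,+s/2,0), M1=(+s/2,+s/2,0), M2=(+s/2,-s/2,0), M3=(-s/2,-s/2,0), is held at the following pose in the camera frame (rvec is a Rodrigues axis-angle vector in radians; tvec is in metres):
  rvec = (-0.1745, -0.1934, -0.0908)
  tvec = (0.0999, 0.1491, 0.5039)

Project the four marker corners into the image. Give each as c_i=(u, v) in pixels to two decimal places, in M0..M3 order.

c0=(396.00, 430.42) c1=(479.94, 417.12) c2=(466.69, 329.53) c3=(384.79, 339.20)

Intrinsics K: fx=478.8, fy=470.4, cx=337.6, cy=239.1
Marker side s = 0.093 m; corners in marker frame (Z=0):
  M0 = (-0.0465, +0.0465, 0)
  M1 = (+0.0465, +0.0465, 0)
  M2 = (+0.0465, -0.0465, 0)
  M3 = (-0.0465, -0.0465, 0)
rvec = (-0.1745, -0.1934, -0.0908), |rvec| = θ = 0.27586 rad = 15.806°
Rodrigues: sinθ=0.27237, 1−cosθ=0.03781; R = I + sinθ·[k]× + (1−cosθ)·[k]×²:
    [+0.97732 +0.10642 -0.18308]
    [-0.07289 +0.98077 +0.18102]
    [+0.19883 -0.16357 +0.96629]
t = (0.0999, 0.1491, 0.5039) m
M0: Pc = R·M0+t = (+0.05940, +0.19810, +0.48705); u = 478.8·(+0.05940)/0.48705 + 337.6 = 395.9971, v = 470.4·(+0.19810)/0.48705 + 239.1 = 430.4238
M1: Pc = R·M1+t = (+0.15029, +0.19132, +0.50554); u = 478.8·(+0.15029)/0.50554 + 337.6 = 479.9444, v = 470.4·(+0.19132)/0.50554 + 239.1 = 417.1186
M2: Pc = R·M2+t = (+0.14040, +0.10010, +0.52075); u = 478.8·(+0.14040)/0.52075 + 337.6 = 466.6865, v = 470.4·(+0.10010)/0.52075 + 239.1 = 329.5256
M3: Pc = R·M3+t = (+0.04951, +0.10688, +0.50226); u = 478.8·(+0.04951)/0.50226 + 337.6 = 384.7937, v = 470.4·(+0.10688)/0.50226 + 239.1 = 339.2031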